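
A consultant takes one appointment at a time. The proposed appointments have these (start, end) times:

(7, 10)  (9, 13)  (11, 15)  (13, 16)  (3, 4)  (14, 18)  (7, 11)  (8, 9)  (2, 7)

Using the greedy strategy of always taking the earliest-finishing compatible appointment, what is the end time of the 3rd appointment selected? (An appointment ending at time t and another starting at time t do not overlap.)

13

Sorted by end: (3,4)  (2,7)  (8,9)  (7,10)  (7,11)  (9,13)  (11,15)  (13,16)  (14,18)
take (3,4); skip (2,7); take (8,9); skip (7,11); take (9,13); skip (11,15); take (13,16).
Selected: (3,4) (8,9) (9,13) (13,16)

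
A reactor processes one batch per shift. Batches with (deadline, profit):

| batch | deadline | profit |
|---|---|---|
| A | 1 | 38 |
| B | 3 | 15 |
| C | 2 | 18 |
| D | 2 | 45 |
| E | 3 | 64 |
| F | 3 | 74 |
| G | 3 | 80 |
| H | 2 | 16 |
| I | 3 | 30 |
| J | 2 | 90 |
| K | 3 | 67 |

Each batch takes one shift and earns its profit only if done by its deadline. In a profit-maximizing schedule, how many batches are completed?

By profit: J(d2,90), G(d3,80), F(d3,74), K(d3,67), E(d3,64), D(d2,45), A(d1,38), I(d3,30), C(d2,18), H(d2,16), B(d3,15)
J→slot 2; G→slot 3; F→slot 1; K skipped; E skipped; D skipped; A skipped; I skipped; C skipped; H skipped; B skipped.
3 of 11 scheduled.

3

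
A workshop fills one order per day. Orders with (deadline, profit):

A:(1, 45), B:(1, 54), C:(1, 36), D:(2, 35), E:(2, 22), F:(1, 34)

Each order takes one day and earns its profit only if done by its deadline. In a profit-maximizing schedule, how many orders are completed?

2

Take jobs in profit order; each goes to the latest open slot no later than its deadline.
By profit: B(d1,54), A(d1,45), C(d1,36), D(d2,35), F(d1,34), E(d2,22)
B→slot 1; A skipped; C skipped; D→slot 2; F skipped; E skipped.
2 of 6 scheduled.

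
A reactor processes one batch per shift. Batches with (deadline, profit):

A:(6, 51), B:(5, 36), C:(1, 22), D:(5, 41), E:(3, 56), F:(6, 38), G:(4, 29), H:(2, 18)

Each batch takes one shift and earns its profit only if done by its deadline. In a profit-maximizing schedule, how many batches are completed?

Sort by profit descending; place each in the latest free slot ≤ its deadline.
Profit order: E=56 A=51 D=41 F=38 B=36 G=29 C=22 H=18
Assign: E→slot 3, A→slot 6, D→slot 5, F→slot 4, B→slot 2, G→slot 1, C skipped, H skipped.
Slots: [1:G] [2:B] [3:E] [4:F] [5:D] [6:A]
6 of 8 scheduled.

6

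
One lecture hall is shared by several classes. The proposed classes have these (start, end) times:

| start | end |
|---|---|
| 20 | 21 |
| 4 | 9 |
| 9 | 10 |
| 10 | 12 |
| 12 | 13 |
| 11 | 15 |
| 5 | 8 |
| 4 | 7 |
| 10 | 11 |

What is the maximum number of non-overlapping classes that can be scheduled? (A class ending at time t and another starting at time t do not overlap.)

Greedy by earliest finish: after sorting by end time, pick each interval compatible with the last pick.
Sorted by end: (4,7)  (5,8)  (4,9)  (9,10)  (10,11)  (10,12)  (12,13)  (11,15)  (20,21)
take (4,7); take (9,10); take (10,11); skip (10,12); take (12,13); skip (11,15); take (20,21).
Selected 5 classes.

5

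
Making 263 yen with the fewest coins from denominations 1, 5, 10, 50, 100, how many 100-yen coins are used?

2

263 − 2×100→63 − 1×50→13 − 1×10→3 − 3×1→0
Count of 100: 2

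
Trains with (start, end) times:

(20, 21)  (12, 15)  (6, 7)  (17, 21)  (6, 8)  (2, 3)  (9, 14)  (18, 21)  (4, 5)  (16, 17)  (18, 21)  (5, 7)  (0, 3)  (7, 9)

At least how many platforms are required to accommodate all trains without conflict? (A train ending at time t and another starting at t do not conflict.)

The answer is the maximum number of intervals overlapping at any instant.
Events (time:±→running): 0:+→1 2:+→2 3:-→1 3:-→0 4:+→1 5:-→0 5:+→1 6:+→2 6:+→3 7:-→2 7:-→1 7:+→2 8:-→1 9:-→0 9:+→1 12:+→2 14:-→1 15:-→0 16:+→1 17:-→0 17:+→1 18:+→2 18:+→3 20:+→4 … peak 4.

4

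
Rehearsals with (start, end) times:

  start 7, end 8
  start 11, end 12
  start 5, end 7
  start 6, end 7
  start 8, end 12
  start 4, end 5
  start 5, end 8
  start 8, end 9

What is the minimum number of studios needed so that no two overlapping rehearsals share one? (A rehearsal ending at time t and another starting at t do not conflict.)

starts: [4, 5, 5, 6, 7, 8, 8, 11]
ends:   [5, 7, 7, 8, 8, 9, 12, 12]
s4→1 e5→0 s5→1 s5→2 s6→3  — peak 3.

3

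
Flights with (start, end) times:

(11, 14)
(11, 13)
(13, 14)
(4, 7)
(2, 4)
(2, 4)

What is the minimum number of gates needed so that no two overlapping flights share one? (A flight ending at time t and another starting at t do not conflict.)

2

Count concurrent intervals with a sweep; the peak is the room count.
Events (time:±→running): 2:+→1 2:+→2 … peak 2.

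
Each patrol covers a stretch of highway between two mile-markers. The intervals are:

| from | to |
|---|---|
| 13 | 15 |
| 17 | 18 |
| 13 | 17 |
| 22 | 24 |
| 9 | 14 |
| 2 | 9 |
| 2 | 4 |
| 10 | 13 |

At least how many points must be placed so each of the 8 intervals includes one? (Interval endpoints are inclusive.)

By right end: [2,4]  [2,9]  [10,13]  [9,14]  [13,15]  [13,17]  [17,18]  [22,24]
[2,4] uncovered → point at 4; [10,13] uncovered → point at 13; [17,18] uncovered → point at 18; [22,24] uncovered → point at 24.
Points: 4, 13, 18, 24 (4 total).

4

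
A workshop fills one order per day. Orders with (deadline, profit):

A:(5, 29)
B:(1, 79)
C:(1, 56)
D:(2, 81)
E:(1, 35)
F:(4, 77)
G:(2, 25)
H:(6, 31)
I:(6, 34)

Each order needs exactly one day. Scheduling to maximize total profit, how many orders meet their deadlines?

6

Sort by profit descending; place each in the latest free slot ≤ its deadline.
Profit order: D=81 B=79 F=77 C=56 E=35 I=34 H=31 A=29 G=25
Assign: D→slot 2, B→slot 1, F→slot 4, C skipped, E skipped, I→slot 6, H→slot 5, A→slot 3, G skipped.
Slots: [1:B] [2:D] [3:A] [4:F] [5:H] [6:I]
6 of 9 scheduled.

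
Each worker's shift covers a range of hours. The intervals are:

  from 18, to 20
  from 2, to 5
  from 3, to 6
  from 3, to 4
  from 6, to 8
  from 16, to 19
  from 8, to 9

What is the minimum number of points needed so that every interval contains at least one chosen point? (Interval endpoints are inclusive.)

Process intervals by earliest right end; each time one isn't hit yet, stab at its right endpoint.
By right end: [3,4]  [2,5]  [3,6]  [6,8]  [8,9]  [16,19]  [18,20]
[3,4] uncovered → point at 4; [6,8] uncovered → point at 8; [16,19] uncovered → point at 19.
Points: 4, 8, 19 (3 total).

3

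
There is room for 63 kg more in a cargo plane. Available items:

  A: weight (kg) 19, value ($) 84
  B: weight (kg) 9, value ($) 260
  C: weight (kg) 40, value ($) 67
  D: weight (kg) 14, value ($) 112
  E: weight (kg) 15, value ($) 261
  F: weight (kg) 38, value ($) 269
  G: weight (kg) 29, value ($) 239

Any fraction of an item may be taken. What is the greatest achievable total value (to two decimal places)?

840.00

Greedy by value/weight ratio, highest first.
Ratios (sorted): B 28.89, E 17.40, G 8.24, D 8.00, F 7.08, A 4.42, C 1.68
take B (9 @ 260); take E (15 @ 261); take G (29 @ 239); take 10/14 of D → 80.00. Capacity used 63/63.
Total value = 840.00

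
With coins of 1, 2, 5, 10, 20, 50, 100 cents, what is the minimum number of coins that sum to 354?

Greedy: take as many of the largest coin as possible, then repeat with the remainder.
354 − 3×100→54 − 1×50→4 − 2×2→0
Total coins = 3 + 1 + 2 = 6

6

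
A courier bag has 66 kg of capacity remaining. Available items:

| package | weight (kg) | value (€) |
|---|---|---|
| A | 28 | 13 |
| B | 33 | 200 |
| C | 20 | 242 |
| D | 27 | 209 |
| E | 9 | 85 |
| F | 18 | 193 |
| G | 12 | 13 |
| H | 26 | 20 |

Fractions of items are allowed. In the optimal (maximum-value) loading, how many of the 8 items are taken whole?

3

Sort by value per unit weight and fill in that order.
Ratios (sorted): C 12.10, F 10.72, E 9.44, D 7.74, B 6.06, G 1.08, H 0.77, A 0.46
take C (20 @ 242); take F (18 @ 193); take E (9 @ 85); take 19/27 of D → 147.07. Capacity used 66/66.
3 item(s) taken whole; one partial (take 19/27 of D).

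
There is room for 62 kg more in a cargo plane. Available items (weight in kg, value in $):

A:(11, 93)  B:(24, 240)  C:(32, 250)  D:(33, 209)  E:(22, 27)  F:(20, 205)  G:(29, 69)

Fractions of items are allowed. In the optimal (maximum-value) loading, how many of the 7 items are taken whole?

Sort by value per unit weight and fill in that order.
Ratios (sorted): F 10.25, B 10.00, A 8.45, C 7.81, D 6.33, G 2.38, E 1.23
take F (20 @ 205); take B (24 @ 240); take A (11 @ 93); take 7/32 of C → 54.69. Capacity used 62/62.
3 item(s) taken whole; one partial (take 7/32 of C).

3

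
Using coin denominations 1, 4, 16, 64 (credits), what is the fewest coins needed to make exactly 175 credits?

Greedy: take as many of the largest coin as possible, then repeat with the remainder.
175 − 2×64→47 − 2×16→15 − 3×4→3 − 3×1→0
Total coins = 2 + 2 + 3 + 3 = 10

10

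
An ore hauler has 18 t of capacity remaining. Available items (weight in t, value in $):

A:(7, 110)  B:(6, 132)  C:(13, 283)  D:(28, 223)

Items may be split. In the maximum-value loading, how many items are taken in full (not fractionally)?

1

Greedy by value/weight ratio, highest first.
Order: B (132/6=22.00) > C (283/13=21.77) > A (110/7=15.71) > D (223/28=7.96)
Fill: take B (6 @ 132) → take 12/13 of C → 261.23; 18/18 used.
1 item(s) taken whole; one partial (take 12/13 of C).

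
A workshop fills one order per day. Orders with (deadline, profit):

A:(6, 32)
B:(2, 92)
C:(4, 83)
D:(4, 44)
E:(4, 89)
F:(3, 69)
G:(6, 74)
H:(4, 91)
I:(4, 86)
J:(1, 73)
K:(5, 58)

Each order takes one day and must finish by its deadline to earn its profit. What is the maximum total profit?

Profit order: B=92 H=91 E=89 I=86 C=83 G=74 J=73 F=69 K=58 D=44 A=32
Assign: B→slot 2, H→slot 4, E→slot 3, I→slot 1, C skipped, G→slot 6, J skipped, F skipped, K→slot 5, D skipped, A skipped.
Slots: [1:I] [2:B] [3:E] [4:H] [5:K] [6:G]
Profit = 86 + 92 + 89 + 91 + 58 + 74 = 490

490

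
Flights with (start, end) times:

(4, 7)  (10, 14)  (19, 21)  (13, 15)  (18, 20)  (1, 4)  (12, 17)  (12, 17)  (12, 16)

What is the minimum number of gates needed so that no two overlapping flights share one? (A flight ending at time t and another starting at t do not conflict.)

5

The answer is the maximum number of intervals overlapping at any instant.
starts: [1, 4, 10, 12, 12, 12, 13, 18, 19]
ends:   [4, 7, 14, 15, 16, 17, 17, 20, 21]
s1→1 e4→0 s4→1 e7→0 s10→1 s12→2 s12→3 s12→4 s13→5  — peak 5.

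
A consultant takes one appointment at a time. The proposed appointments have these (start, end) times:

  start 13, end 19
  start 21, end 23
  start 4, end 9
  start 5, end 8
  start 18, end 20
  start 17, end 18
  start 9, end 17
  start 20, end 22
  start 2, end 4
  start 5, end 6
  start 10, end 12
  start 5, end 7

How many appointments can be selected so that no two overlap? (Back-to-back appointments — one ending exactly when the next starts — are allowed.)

6

Greedy by earliest finish: after sorting by end time, pick each interval compatible with the last pick.
By end time: (2,4), (5,6), (5,7), (5,8), (4,9), (10,12), (9,17), (17,18), (13,19), (18,20), (20,22), (21,23).
Pick (2,4); next start ≥ 4 → (5,6); next start ≥ 6 → (10,12); next start ≥ 12 → (17,18); next start ≥ 18 → (18,20); next start ≥ 20 → (20,22).
Selected 6 appointments.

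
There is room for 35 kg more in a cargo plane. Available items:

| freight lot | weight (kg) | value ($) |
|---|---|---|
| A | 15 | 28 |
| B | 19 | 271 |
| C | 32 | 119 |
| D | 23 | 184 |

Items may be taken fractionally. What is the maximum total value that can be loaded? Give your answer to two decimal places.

Ratios (sorted): B 14.26, D 8.00, C 3.72, A 1.87
take B (19 @ 271); take 16/23 of D → 128.00. Capacity used 35/35.
Total value = 399.00

399.00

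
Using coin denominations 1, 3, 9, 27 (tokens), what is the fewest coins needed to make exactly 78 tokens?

78 − 2×27→24 − 2×9→6 − 2×3→0
Total coins = 2 + 2 + 2 = 6

6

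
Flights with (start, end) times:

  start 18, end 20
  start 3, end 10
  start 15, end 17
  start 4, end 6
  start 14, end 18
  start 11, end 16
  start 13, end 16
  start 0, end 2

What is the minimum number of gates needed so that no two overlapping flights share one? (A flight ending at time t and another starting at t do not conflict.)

Count concurrent intervals with a sweep; the peak is the room count.
Events (time:±→running): 0:+→1 2:-→0 3:+→1 4:+→2 6:-→1 10:-→0 11:+→1 13:+→2 14:+→3 15:+→4 … peak 4.

4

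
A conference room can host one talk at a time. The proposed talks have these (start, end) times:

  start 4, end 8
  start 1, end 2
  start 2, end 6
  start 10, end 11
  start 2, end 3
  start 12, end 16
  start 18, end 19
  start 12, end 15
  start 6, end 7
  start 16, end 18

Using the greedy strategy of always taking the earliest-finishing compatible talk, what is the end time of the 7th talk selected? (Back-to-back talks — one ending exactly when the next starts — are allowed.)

Greedy by earliest finish: after sorting by end time, pick each interval compatible with the last pick.
Sorted by end: (1,2)  (2,3)  (2,6)  (6,7)  (4,8)  (10,11)  (12,15)  (12,16)  (16,18)  (18,19)
take (1,2); take (2,3); skip (2,6); take (6,7); skip (4,8); take (10,11); take (12,15); skip (12,16); take (16,18); take (18,19).
Selected: (1,2) (2,3) (6,7) (10,11) (12,15) (16,18) (18,19)

19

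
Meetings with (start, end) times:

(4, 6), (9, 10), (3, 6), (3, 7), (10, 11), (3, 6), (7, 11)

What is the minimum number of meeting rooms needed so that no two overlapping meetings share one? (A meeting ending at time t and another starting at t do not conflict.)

4

The answer is the maximum number of intervals overlapping at any instant.
Events (time:±→running): 3:+→1 3:+→2 3:+→3 4:+→4 … peak 4.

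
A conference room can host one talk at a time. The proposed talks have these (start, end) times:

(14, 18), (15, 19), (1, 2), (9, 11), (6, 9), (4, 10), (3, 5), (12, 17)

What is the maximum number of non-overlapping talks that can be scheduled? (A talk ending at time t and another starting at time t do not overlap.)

Sort by end time and greedily take each interval whose start is ≥ the last chosen end.
Sorted by end: (1,2)  (3,5)  (6,9)  (4,10)  (9,11)  (12,17)  (14,18)  (15,19)
take (1,2); take (3,5); take (6,9); skip (4,10); take (9,11); take (12,17); skip (15,19).
Selected 5 talks.

5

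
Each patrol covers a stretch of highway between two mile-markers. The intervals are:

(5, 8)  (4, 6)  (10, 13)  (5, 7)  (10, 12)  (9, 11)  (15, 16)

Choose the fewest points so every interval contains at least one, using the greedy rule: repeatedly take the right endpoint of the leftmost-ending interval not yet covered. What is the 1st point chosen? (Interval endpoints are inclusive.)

By right end: [4,6]  [5,7]  [5,8]  [9,11]  [10,12]  [10,13]  [15,16]
[4,6] uncovered → point at 6; [9,11] uncovered → point at 11; [15,16] uncovered → point at 16.
Points: 6, 11, 16 (3 total).

6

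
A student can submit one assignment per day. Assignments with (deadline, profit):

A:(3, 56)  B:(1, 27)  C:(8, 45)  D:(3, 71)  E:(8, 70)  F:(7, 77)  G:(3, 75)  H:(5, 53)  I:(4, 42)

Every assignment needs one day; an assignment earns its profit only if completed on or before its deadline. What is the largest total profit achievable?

489

Profit order: F=77 G=75 D=71 E=70 A=56 H=53 C=45 I=42 B=27
Assign: F→slot 7, G→slot 3, D→slot 2, E→slot 8, A→slot 1, H→slot 5, C→slot 6, I→slot 4, B skipped.
Slots: [1:A] [2:D] [3:G] [4:I] [5:H] [6:C] [7:F] [8:E]
Profit = 56 + 71 + 75 + 42 + 53 + 45 + 77 + 70 = 489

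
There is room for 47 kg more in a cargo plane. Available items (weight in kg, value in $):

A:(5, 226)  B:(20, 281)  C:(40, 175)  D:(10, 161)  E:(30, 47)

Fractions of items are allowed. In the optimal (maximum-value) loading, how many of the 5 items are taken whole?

3

Greedy by value/weight ratio, highest first.
Order: A (226/5=45.20) > D (161/10=16.10) > B (281/20=14.05) > C (175/40=4.38) > E (47/30=1.57)
Fill: take A (5 @ 226) → take D (10 @ 161) → take B (20 @ 281) → take 12/40 of C → 52.50; 47/47 used.
3 item(s) taken whole; one partial (take 12/40 of C).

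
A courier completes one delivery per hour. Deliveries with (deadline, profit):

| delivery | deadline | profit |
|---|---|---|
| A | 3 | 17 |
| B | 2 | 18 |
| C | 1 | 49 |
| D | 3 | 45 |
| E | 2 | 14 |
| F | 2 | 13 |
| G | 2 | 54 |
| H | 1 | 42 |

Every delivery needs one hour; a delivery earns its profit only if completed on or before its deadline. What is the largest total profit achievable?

Sort by profit descending; place each in the latest free slot ≤ its deadline.
By profit: G(d2,54), C(d1,49), D(d3,45), H(d1,42), B(d2,18), A(d3,17), E(d2,14), F(d2,13)
G→slot 2; C→slot 1; D→slot 3; H skipped; B skipped; A skipped; E skipped; F skipped.
Profit = 49 + 54 + 45 = 148

148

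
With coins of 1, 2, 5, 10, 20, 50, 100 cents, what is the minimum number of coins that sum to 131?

131 = 1×100 + 1×20 + 1×10 + 1×1
Total coins = 1 + 1 + 1 + 1 = 4

4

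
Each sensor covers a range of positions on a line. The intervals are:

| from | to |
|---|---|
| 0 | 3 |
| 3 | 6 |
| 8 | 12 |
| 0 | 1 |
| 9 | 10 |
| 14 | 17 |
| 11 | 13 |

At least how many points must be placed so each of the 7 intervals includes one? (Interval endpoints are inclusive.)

5

Process intervals by earliest right end; each time one isn't hit yet, stab at its right endpoint.
Sorted: [0,1] [0,3] [3,6] [9,10] [8,12] [11,13] [14,17]
{[0,1],[0,3]} hit by 1; {[3,6]} hit by 6; {[9,10],[8,12]} hit by 10; {[11,13]} hit by 13; {[14,17]} hit by 17.
Points: 1, 6, 10, 13, 17 (5 total).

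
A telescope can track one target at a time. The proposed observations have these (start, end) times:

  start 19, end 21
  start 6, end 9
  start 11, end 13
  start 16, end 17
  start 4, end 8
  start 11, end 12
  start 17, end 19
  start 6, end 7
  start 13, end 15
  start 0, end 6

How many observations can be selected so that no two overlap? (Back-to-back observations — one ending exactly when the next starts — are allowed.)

Order by finish time; keep every interval that doesn't clash with the previous kept one.
Sorted by end: (0,6)  (6,7)  (4,8)  (6,9)  (11,12)  (11,13)  (13,15)  (16,17)  (17,19)  (19,21)
take (0,6); take (6,7); skip (6,9); take (11,12); skip (11,13); take (13,15); take (16,17); take (17,19); take (19,21).
Selected 7 observations.

7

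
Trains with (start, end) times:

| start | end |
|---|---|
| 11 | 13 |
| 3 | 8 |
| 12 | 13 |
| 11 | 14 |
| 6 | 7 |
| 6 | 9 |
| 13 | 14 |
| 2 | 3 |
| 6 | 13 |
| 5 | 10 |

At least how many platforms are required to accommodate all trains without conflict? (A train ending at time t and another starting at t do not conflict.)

5

The answer is the maximum number of intervals overlapping at any instant.
starts: [2, 3, 5, 6, 6, 6, 11, 11, 12, 13]
ends:   [3, 7, 8, 9, 10, 13, 13, 13, 14, 14]
s2→1 e3→0 s3→1 s5→2 s6→3 s6→4 s6→5  — peak 5.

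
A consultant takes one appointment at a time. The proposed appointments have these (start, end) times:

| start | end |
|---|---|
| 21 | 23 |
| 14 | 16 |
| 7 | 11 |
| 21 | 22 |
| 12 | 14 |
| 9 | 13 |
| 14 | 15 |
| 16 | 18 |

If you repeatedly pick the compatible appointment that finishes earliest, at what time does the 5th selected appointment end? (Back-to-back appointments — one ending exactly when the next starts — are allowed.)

22

Sort by end time and greedily take each interval whose start is ≥ the last chosen end.
Sorted by end: (7,11)  (9,13)  (12,14)  (14,15)  (14,16)  (16,18)  (21,22)  (21,23)
take (7,11); take (12,14); take (14,15); take (16,18); take (21,22).
Selected: (7,11) (12,14) (14,15) (16,18) (21,22)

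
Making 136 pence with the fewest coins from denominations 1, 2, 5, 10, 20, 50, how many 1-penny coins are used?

1

136 − 2×50→36 − 1×20→16 − 1×10→6 − 1×5→1 − 1×1→0
Count of 1: 1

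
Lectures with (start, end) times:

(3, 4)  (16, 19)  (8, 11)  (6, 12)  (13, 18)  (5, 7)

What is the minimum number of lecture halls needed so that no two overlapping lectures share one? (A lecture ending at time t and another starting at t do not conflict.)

starts: [3, 5, 6, 8, 13, 16]
ends:   [4, 7, 11, 12, 18, 19]
s3→1 e4→0 s5→1 s6→2  — peak 2.

2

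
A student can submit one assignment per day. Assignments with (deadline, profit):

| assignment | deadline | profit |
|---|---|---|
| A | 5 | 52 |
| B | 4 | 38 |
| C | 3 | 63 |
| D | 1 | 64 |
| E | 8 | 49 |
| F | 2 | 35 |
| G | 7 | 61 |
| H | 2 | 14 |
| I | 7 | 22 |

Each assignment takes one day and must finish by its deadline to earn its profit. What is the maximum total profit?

384

Sort by profit descending; place each in the latest free slot ≤ its deadline.
Profit order: D=64 C=63 G=61 A=52 E=49 B=38 F=35 I=22 H=14
Assign: D→slot 1, C→slot 3, G→slot 7, A→slot 5, E→slot 8, B→slot 4, F→slot 2, I→slot 6, H skipped.
Slots: [1:D] [2:F] [3:C] [4:B] [5:A] [6:I] [7:G] [8:E]
Profit = 64 + 35 + 63 + 38 + 52 + 22 + 61 + 49 = 384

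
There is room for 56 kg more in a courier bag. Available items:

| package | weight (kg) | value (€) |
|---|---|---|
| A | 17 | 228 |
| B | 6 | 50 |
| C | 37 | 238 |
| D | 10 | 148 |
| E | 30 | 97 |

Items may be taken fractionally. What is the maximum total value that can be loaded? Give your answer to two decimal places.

Order: D (148/10=14.80) > A (228/17=13.41) > B (50/6=8.33) > C (238/37=6.43) > E (97/30=3.23)
Fill: take D (10 @ 148) → take A (17 @ 228) → take B (6 @ 50) → take 23/37 of C → 147.95; 56/56 used.
Total value = 573.95

573.95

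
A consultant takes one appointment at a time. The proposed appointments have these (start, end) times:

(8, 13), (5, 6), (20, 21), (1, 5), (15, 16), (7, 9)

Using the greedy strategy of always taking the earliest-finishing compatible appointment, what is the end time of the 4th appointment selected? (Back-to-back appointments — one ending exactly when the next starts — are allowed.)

Sorted by end: (1,5)  (5,6)  (7,9)  (8,13)  (15,16)  (20,21)
take (1,5); take (5,6); take (7,9); skip (8,13); take (15,16); take (20,21).
Selected: (1,5) (5,6) (7,9) (15,16) (20,21)

16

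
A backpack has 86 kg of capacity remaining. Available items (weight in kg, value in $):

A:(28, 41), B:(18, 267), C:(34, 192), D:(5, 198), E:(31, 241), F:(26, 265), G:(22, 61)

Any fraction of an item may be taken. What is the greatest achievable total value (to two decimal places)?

Sort by value per unit weight and fill in that order.
Order: D (198/5=39.60) > B (267/18=14.83) > F (265/26=10.19) > E (241/31=7.77) > C (192/34=5.65) > G (61/22=2.77) > A (41/28=1.46)
Fill: take D (5 @ 198) → take B (18 @ 267) → take F (26 @ 265) → take E (31 @ 241) → take 6/34 of C → 33.88; 86/86 used.
Total value = 1004.88

1004.88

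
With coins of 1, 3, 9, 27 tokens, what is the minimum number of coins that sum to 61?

61 = 2×27 + 2×3 + 1×1
Total coins = 2 + 2 + 1 = 5

5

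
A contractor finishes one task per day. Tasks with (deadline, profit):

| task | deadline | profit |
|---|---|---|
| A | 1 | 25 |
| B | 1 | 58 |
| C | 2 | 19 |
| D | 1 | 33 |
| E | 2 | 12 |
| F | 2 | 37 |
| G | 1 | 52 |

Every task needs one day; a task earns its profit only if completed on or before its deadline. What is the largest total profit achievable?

Profit order: B=58 G=52 F=37 D=33 A=25 C=19 E=12
Assign: B→slot 1, G skipped, F→slot 2, D skipped, A skipped, C skipped, E skipped.
Slots: [1:B] [2:F]
Profit = 58 + 37 = 95

95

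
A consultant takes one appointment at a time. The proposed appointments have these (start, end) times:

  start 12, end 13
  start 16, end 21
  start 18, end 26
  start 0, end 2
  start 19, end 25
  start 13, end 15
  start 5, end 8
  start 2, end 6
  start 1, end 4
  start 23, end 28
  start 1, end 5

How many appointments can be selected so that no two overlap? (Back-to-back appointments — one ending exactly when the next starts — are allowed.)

Order by finish time; keep every interval that doesn't clash with the previous kept one.
Sorted by end: (0,2)  (1,4)  (1,5)  (2,6)  (5,8)  (12,13)  (13,15)  (16,21)  (19,25)  (18,26)  (23,28)
take (0,2); take (2,6); take (12,13); take (13,15); take (16,21); skip (18,26); take (23,28).
Selected 6 appointments.

6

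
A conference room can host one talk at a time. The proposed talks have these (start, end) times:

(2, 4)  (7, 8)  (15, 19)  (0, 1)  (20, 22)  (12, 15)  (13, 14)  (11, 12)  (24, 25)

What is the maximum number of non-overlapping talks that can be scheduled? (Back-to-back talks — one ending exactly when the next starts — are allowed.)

Sorted by end: (0,1)  (2,4)  (7,8)  (11,12)  (13,14)  (12,15)  (15,19)  (20,22)  (24,25)
take (0,1); take (2,4); take (7,8); take (11,12); take (13,14); take (15,19); take (20,22); take (24,25).
Selected 8 talks.

8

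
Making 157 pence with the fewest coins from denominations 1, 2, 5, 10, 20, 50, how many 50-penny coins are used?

Use the largest denomination that fits, subtract, and repeat.
157 − 3×50→7 − 1×5→2 − 1×2→0
Count of 50: 3

3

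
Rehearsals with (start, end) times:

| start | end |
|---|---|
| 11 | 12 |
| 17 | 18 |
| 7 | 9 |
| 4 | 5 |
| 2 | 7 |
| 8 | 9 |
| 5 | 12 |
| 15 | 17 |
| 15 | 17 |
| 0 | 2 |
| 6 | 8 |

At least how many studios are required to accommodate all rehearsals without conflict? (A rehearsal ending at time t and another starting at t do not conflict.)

3

The answer is the maximum number of intervals overlapping at any instant.
Events (time:±→running): 0:+→1 2:-→0 2:+→1 4:+→2 5:-→1 5:+→2 6:+→3 … peak 3.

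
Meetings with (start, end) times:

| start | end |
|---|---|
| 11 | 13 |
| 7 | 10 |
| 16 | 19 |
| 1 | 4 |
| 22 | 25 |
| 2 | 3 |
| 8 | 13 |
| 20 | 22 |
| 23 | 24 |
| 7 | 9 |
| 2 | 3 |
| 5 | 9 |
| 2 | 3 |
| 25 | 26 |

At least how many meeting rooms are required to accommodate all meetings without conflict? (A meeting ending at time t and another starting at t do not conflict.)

starts: [1, 2, 2, 2, 5, 7, 7, 8, 11, 16, 20, 22, 23, 25]
ends:   [3, 3, 3, 4, 9, 9, 10, 13, 13, 19, 22, 24, 25, 26]
s1→1 s2→2 s2→3 s2→4  — peak 4.

4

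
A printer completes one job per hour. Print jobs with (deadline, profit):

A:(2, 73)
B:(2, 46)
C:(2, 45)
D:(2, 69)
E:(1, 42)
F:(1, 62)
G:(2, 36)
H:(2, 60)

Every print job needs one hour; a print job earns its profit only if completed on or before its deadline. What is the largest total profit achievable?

Profit order: A=73 D=69 F=62 H=60 B=46 C=45 E=42 G=36
Assign: A→slot 2, D→slot 1, F skipped, H skipped, B skipped, C skipped, E skipped, G skipped.
Slots: [1:D] [2:A]
Profit = 69 + 73 = 142

142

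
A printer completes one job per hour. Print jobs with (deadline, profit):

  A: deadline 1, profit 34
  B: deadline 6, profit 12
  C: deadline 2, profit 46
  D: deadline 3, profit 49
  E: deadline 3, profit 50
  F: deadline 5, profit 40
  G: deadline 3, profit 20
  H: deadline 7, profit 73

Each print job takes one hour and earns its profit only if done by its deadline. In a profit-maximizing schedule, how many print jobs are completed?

Sort by profit descending; place each in the latest free slot ≤ its deadline.
By profit: H(d7,73), E(d3,50), D(d3,49), C(d2,46), F(d5,40), A(d1,34), G(d3,20), B(d6,12)
H→slot 7; E→slot 3; D→slot 2; C→slot 1; F→slot 5; A skipped; G skipped; B→slot 6.
6 of 8 scheduled.

6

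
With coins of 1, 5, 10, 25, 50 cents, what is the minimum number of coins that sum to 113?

113 = 2×50 + 1×10 + 3×1
Total coins = 2 + 1 + 3 = 6

6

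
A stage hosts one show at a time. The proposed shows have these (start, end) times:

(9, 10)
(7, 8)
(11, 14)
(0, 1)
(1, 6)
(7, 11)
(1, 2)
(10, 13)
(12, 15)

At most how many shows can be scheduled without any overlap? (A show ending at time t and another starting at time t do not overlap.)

5

Order by finish time; keep every interval that doesn't clash with the previous kept one.
By end time: (0,1), (1,2), (1,6), (7,8), (9,10), (7,11), (10,13), (11,14), (12,15).
Pick (0,1); next start ≥ 1 → (1,2); next start ≥ 2 → (7,8); next start ≥ 8 → (9,10); next start ≥ 10 → (10,13).
Selected 5 shows.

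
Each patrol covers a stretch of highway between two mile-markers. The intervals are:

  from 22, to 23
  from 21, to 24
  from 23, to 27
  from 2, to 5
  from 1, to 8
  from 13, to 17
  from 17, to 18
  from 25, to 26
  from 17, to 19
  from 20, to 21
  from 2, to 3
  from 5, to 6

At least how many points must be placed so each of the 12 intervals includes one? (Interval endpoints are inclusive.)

6

Process intervals by earliest right end; each time one isn't hit yet, stab at its right endpoint.
By right end: [2,3]  [2,5]  [5,6]  [1,8]  [13,17]  [17,18]  [17,19]  [20,21]  [22,23]  [21,24]  [25,26]  [23,27]
[2,3] uncovered → point at 3; [5,6] uncovered → point at 6; [13,17] uncovered → point at 17; [20,21] uncovered → point at 21; [22,23] uncovered → point at 23; [25,26] uncovered → point at 26.
Points: 3, 6, 17, 21, 23, 26 (6 total).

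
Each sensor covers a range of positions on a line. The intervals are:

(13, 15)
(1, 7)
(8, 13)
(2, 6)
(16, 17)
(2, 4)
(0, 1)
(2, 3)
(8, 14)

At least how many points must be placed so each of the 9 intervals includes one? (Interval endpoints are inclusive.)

4

Sort by right endpoint; whenever an interval is uncovered, place a point at its right end.
Sorted: [0,1] [2,3] [2,4] [2,6] [1,7] [8,13] [8,14] [13,15] [16,17]
{[0,1]} hit by 1; {[2,3],[2,4],[2,6],[1,7]} hit by 3; {[8,13],[8,14],[13,15]} hit by 13; {[16,17]} hit by 17.
Points: 1, 3, 13, 17 (4 total).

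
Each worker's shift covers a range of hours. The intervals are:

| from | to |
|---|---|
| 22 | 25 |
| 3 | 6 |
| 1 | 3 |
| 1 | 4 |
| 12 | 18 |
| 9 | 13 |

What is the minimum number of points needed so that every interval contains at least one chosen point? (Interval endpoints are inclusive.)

3

Sorted: [1,3] [1,4] [3,6] [9,13] [12,18] [22,25]
{[1,3],[1,4],[3,6]} hit by 3; {[9,13],[12,18]} hit by 13; {[22,25]} hit by 25.
Points: 3, 13, 25 (3 total).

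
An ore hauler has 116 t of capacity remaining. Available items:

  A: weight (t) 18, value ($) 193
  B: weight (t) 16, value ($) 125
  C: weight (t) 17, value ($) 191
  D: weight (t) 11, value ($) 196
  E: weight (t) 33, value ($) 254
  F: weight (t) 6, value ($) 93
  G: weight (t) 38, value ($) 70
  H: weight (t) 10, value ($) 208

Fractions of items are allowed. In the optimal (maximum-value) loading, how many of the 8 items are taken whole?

7

Greedy by value/weight ratio, highest first.
Order: H (208/10=20.80) > D (196/11=17.82) > F (93/6=15.50) > C (191/17=11.24) > A (193/18=10.72) > B (125/16=7.81) > E (254/33=7.70) > G (70/38=1.84)
Fill: take H (10 @ 208) → take D (11 @ 196) → take F (6 @ 93) → take C (17 @ 191) → take A (18 @ 193) → take B (16 @ 125) → take E (33 @ 254) → take 5/38 of G → 9.21; 116/116 used.
7 item(s) taken whole; one partial (take 5/38 of G).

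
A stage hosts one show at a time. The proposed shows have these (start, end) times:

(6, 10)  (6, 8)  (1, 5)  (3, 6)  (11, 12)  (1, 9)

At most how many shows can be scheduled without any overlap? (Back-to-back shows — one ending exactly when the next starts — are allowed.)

Sort by end time and greedily take each interval whose start is ≥ the last chosen end.
By end time: (1,5), (3,6), (6,8), (1,9), (6,10), (11,12).
Pick (1,5); next start ≥ 5 → (6,8); next start ≥ 8 → (11,12).
Selected 3 shows.

3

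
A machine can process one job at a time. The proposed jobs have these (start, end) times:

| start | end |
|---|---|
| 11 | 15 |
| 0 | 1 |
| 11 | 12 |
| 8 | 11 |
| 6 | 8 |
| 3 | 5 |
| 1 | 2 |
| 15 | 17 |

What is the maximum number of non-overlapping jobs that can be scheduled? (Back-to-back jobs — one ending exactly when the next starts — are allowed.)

7

By end time: (0,1), (1,2), (3,5), (6,8), (8,11), (11,12), (11,15), (15,17).
Pick (0,1); next start ≥ 1 → (1,2); next start ≥ 2 → (3,5); next start ≥ 5 → (6,8); next start ≥ 8 → (8,11); next start ≥ 11 → (11,12); next start ≥ 12 → (15,17).
Selected 7 jobs.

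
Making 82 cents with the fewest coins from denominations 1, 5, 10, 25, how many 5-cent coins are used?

82 = 3×25 + 1×5 + 2×1
Count of 5: 1

1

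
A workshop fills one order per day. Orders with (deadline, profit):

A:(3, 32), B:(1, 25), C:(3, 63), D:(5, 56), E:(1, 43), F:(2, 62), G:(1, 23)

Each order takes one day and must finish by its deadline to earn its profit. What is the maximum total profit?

Take jobs in profit order; each goes to the latest open slot no later than its deadline.
Profit order: C=63 F=62 D=56 E=43 A=32 B=25 G=23
Assign: C→slot 3, F→slot 2, D→slot 5, E→slot 1, A skipped, B skipped, G skipped.
Slots: [1:E] [2:F] [3:C] [5:D]
Profit = 43 + 62 + 63 + 56 = 224

224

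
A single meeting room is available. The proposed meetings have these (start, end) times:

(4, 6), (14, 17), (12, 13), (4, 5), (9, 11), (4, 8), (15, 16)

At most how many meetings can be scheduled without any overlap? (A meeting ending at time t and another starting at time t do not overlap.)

Greedy by earliest finish: after sorting by end time, pick each interval compatible with the last pick.
Sorted by end: (4,5)  (4,6)  (4,8)  (9,11)  (12,13)  (15,16)  (14,17)
take (4,5); skip (4,6); take (9,11); take (12,13); take (15,16).
Selected 4 meetings.

4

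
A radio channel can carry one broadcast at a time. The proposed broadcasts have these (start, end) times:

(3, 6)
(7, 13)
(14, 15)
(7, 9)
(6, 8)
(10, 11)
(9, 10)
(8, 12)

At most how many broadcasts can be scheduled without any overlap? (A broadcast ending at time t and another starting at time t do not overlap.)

5

Sorted by end: (3,6)  (6,8)  (7,9)  (9,10)  (10,11)  (8,12)  (7,13)  (14,15)
take (3,6); take (6,8); take (9,10); take (10,11); skip (8,12); take (14,15).
Selected 5 broadcasts.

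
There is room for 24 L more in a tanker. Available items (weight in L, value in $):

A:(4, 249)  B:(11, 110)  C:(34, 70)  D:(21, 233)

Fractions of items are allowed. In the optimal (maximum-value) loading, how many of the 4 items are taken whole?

1

Greedy by value/weight ratio, highest first.
Ratios (sorted): A 62.25, D 11.10, B 10.00, C 2.06
take A (4 @ 249); take 20/21 of D → 221.90. Capacity used 24/24.
1 item(s) taken whole; one partial (take 20/21 of D).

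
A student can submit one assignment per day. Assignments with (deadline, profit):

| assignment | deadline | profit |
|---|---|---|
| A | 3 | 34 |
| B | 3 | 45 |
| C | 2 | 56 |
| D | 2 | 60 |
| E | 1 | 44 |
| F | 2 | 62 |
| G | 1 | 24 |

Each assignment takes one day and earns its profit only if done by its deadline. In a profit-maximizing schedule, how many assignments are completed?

Sort by profit descending; place each in the latest free slot ≤ its deadline.
By profit: F(d2,62), D(d2,60), C(d2,56), B(d3,45), E(d1,44), A(d3,34), G(d1,24)
F→slot 2; D→slot 1; C skipped; B→slot 3; E skipped; A skipped; G skipped.
3 of 7 scheduled.

3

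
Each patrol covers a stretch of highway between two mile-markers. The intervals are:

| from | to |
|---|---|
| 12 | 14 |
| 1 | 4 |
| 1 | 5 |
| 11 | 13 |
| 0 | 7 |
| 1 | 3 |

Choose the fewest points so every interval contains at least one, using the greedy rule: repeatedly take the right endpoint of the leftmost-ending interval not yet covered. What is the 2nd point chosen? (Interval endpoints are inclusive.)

Sort by right endpoint; whenever an interval is uncovered, place a point at its right end.
Sorted: [1,3] [1,4] [1,5] [0,7] [11,13] [12,14]
{[1,3],[1,4],[1,5],[0,7]} hit by 3; {[11,13],[12,14]} hit by 13.
Points: 3, 13 (2 total).

13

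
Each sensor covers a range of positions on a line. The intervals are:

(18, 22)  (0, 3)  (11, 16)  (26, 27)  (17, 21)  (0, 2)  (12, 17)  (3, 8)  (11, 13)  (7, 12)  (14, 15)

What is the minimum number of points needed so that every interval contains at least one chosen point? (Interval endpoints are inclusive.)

6

Sort by right endpoint; whenever an interval is uncovered, place a point at its right end.
By right end: [0,2]  [0,3]  [3,8]  [7,12]  [11,13]  [14,15]  [11,16]  [12,17]  [17,21]  [18,22]  [26,27]
[0,2] uncovered → point at 2; [3,8] uncovered → point at 8; [11,13] uncovered → point at 13; [14,15] uncovered → point at 15; [17,21] uncovered → point at 21; [26,27] uncovered → point at 27.
Points: 2, 8, 13, 15, 21, 27 (6 total).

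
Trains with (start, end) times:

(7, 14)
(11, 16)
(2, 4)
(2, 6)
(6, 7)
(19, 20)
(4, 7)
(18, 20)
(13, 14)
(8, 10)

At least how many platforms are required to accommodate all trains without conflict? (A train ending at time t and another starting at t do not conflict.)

Count concurrent intervals with a sweep; the peak is the room count.
Events (time:±→running): 2:+→1 2:+→2 4:-→1 4:+→2 6:-→1 6:+→2 7:-→1 7:-→0 7:+→1 8:+→2 10:-→1 11:+→2 13:+→3 … peak 3.

3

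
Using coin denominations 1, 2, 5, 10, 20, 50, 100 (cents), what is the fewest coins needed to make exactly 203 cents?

4

Use the largest denomination that fits, subtract, and repeat.
203 − 2×100→3 − 1×2→1 − 1×1→0
Total coins = 2 + 1 + 1 = 4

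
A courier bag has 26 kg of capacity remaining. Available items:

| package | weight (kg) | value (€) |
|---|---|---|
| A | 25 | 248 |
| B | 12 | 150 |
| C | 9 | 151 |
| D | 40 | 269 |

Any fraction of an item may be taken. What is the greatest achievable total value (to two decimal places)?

350.60

Sort by value per unit weight and fill in that order.
Order: C (151/9=16.78) > B (150/12=12.50) > A (248/25=9.92) > D (269/40=6.72)
Fill: take C (9 @ 151) → take B (12 @ 150) → take 5/25 of A → 49.60; 26/26 used.
Total value = 350.60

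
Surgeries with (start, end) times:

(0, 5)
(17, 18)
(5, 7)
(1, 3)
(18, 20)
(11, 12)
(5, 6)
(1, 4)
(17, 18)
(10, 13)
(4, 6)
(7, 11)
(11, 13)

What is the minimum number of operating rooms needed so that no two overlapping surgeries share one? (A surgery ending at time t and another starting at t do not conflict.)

3

The answer is the maximum number of intervals overlapping at any instant.
starts: [0, 1, 1, 4, 5, 5, 7, 10, 11, 11, 17, 17, 18]
ends:   [3, 4, 5, 6, 6, 7, 11, 12, 13, 13, 18, 18, 20]
s0→1 s1→2 s1→3  — peak 3.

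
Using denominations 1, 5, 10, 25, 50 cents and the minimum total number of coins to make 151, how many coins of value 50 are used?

3

151 = 3×50 + 1×1
Count of 50: 3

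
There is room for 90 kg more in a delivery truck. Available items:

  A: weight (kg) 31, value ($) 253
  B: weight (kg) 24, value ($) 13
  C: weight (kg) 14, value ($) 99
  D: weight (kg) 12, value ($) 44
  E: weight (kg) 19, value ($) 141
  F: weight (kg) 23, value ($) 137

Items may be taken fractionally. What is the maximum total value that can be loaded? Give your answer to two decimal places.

Sort by value per unit weight and fill in that order.
Order: A (253/31=8.16) > E (141/19=7.42) > C (99/14=7.07) > F (137/23=5.96) > D (44/12=3.67) > B (13/24=0.54)
Fill: take A (31 @ 253) → take E (19 @ 141) → take C (14 @ 99) → take F (23 @ 137) → take 3/12 of D → 11.00; 90/90 used.
Total value = 641.00

641.00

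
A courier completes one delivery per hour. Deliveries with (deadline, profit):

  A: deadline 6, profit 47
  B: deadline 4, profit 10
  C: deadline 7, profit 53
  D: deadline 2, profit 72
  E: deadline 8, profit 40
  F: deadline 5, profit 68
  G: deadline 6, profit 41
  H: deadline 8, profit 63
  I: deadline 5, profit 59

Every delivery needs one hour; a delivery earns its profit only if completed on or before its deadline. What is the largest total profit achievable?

Take jobs in profit order; each goes to the latest open slot no later than its deadline.
By profit: D(d2,72), F(d5,68), H(d8,63), I(d5,59), C(d7,53), A(d6,47), G(d6,41), E(d8,40), B(d4,10)
D→slot 2; F→slot 5; H→slot 8; I→slot 4; C→slot 7; A→slot 6; G→slot 3; E→slot 1; B skipped.
Profit = 40 + 72 + 41 + 59 + 68 + 47 + 53 + 63 = 443

443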